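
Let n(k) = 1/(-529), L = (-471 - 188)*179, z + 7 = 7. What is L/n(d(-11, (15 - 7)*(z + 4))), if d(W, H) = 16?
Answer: 62401369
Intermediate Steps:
z = 0 (z = -7 + 7 = 0)
L = -117961 (L = -659*179 = -117961)
n(k) = -1/529
L/n(d(-11, (15 - 7)*(z + 4))) = -117961/(-1/529) = -117961*(-529) = 62401369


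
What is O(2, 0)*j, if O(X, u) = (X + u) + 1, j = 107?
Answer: 321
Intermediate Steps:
O(X, u) = 1 + X + u
O(2, 0)*j = (1 + 2 + 0)*107 = 3*107 = 321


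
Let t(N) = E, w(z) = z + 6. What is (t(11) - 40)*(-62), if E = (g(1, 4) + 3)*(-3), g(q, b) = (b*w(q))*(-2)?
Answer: -7378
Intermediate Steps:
w(z) = 6 + z
g(q, b) = -2*b*(6 + q) (g(q, b) = (b*(6 + q))*(-2) = -2*b*(6 + q))
E = 159 (E = (-2*4*(6 + 1) + 3)*(-3) = (-2*4*7 + 3)*(-3) = (-56 + 3)*(-3) = -53*(-3) = 159)
t(N) = 159
(t(11) - 40)*(-62) = (159 - 40)*(-62) = 119*(-62) = -7378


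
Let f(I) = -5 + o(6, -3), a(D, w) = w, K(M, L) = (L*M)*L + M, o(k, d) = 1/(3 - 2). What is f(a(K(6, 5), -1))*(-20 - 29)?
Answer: 196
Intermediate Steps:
o(k, d) = 1 (o(k, d) = 1/1 = 1)
K(M, L) = M + M*L² (K(M, L) = M*L² + M = M + M*L²)
f(I) = -4 (f(I) = -5 + 1 = -4)
f(a(K(6, 5), -1))*(-20 - 29) = -4*(-20 - 29) = -4*(-49) = 196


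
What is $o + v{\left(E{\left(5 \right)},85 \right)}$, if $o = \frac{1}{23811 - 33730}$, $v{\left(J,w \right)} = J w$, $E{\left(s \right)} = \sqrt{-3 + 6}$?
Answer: $- \frac{1}{9919} + 85 \sqrt{3} \approx 147.22$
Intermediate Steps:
$E{\left(s \right)} = \sqrt{3}$
$o = - \frac{1}{9919}$ ($o = \frac{1}{-9919} = - \frac{1}{9919} \approx -0.00010082$)
$o + v{\left(E{\left(5 \right)},85 \right)} = - \frac{1}{9919} + \sqrt{3} \cdot 85 = - \frac{1}{9919} + 85 \sqrt{3}$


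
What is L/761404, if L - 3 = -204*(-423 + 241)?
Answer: 37131/761404 ≈ 0.048766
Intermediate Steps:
L = 37131 (L = 3 - 204*(-423 + 241) = 3 - 204*(-182) = 3 + 37128 = 37131)
L/761404 = 37131/761404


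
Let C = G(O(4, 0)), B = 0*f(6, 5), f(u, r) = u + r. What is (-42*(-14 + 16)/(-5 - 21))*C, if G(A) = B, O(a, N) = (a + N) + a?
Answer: 0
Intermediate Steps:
O(a, N) = N + 2*a (O(a, N) = (N + a) + a = N + 2*a)
f(u, r) = r + u
B = 0 (B = 0*(5 + 6) = 0*11 = 0)
G(A) = 0
C = 0
(-42*(-14 + 16)/(-5 - 21))*C = -42*(-14 + 16)/(-5 - 21)*0 = -84/(-26)*0 = -84*(-1)/26*0 = -42*(-1/13)*0 = (42/13)*0 = 0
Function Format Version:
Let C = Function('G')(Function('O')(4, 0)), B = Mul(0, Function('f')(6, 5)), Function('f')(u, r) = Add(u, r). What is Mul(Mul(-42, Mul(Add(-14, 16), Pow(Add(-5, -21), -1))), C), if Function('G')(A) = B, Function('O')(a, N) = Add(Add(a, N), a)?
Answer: 0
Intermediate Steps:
Function('O')(a, N) = Add(N, Mul(2, a)) (Function('O')(a, N) = Add(Add(N, a), a) = Add(N, Mul(2, a)))
Function('f')(u, r) = Add(r, u)
B = 0 (B = Mul(0, Add(5, 6)) = Mul(0, 11) = 0)
Function('G')(A) = 0
C = 0
Mul(Mul(-42, Mul(Add(-14, 16), Pow(Add(-5, -21), -1))), C) = Mul(Mul(-42, Mul(Add(-14, 16), Pow(Add(-5, -21), -1))), 0) = Mul(Mul(-42, Mul(2, Pow(-26, -1))), 0) = Mul(Mul(-42, Mul(2, Rational(-1, 26))), 0) = Mul(Mul(-42, Rational(-1, 13)), 0) = Mul(Rational(42, 13), 0) = 0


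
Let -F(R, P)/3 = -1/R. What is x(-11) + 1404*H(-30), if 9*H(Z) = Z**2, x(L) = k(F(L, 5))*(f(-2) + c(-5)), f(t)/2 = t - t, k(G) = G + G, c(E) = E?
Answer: 1544430/11 ≈ 1.4040e+5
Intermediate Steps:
F(R, P) = 3/R (F(R, P) = -(-3)/R = 3/R)
k(G) = 2*G
f(t) = 0 (f(t) = 2*(t - t) = 2*0 = 0)
x(L) = -30/L (x(L) = (2*(3/L))*(0 - 5) = (6/L)*(-5) = -30/L)
H(Z) = Z**2/9
x(-11) + 1404*H(-30) = -30/(-11) + 1404*((1/9)*(-30)**2) = -30*(-1/11) + 1404*((1/9)*900) = 30/11 + 1404*100 = 30/11 + 140400 = 1544430/11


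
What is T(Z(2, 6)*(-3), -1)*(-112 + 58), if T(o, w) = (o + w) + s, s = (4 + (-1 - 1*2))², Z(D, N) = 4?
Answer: 648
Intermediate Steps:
s = 1 (s = (4 + (-1 - 2))² = (4 - 3)² = 1² = 1)
T(o, w) = 1 + o + w (T(o, w) = (o + w) + 1 = 1 + o + w)
T(Z(2, 6)*(-3), -1)*(-112 + 58) = (1 + 4*(-3) - 1)*(-112 + 58) = (1 - 12 - 1)*(-54) = -12*(-54) = 648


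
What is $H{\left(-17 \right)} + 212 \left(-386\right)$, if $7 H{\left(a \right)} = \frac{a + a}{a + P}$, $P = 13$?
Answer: $- \frac{1145631}{14} \approx -81831.0$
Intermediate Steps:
$H{\left(a \right)} = \frac{2 a}{7 \left(13 + a\right)}$ ($H{\left(a \right)} = \frac{\left(a + a\right) \frac{1}{a + 13}}{7} = \frac{2 a \frac{1}{13 + a}}{7} = \frac{2 a}{7 \left(13 + a\right)}$)
$H{\left(-17 \right)} + 212 \left(-386\right) = \frac{2}{7} \left(-17\right) \frac{1}{13 - 17} + 212 \left(-386\right) = \frac{2}{7} \left(-17\right) \frac{1}{-4} - 81832 = \frac{2}{7} \left(-17\right) \left(- \frac{1}{4}\right) - 81832 = \frac{17}{14} - 81832 = - \frac{1145631}{14}$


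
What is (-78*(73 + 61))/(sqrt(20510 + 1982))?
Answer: -5226*sqrt(5623)/5623 ≈ -69.692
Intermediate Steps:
(-78*(73 + 61))/(sqrt(20510 + 1982)) = (-78*134)/(sqrt(22492)) = -10452*sqrt(5623)/11246 = -5226*sqrt(5623)/5623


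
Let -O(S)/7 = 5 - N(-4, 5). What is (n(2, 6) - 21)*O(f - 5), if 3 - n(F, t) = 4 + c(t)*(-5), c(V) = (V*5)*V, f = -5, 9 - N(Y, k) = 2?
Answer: 12292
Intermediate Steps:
N(Y, k) = 7 (N(Y, k) = 9 - 1*2 = 9 - 2 = 7)
c(V) = 5*V**2 (c(V) = (5*V)*V = 5*V**2)
n(F, t) = -1 + 25*t**2 (n(F, t) = 3 - (4 + (5*t**2)*(-5)) = 3 - (4 - 25*t**2) = 3 + (-4 + 25*t**2) = -1 + 25*t**2)
O(S) = 14 (O(S) = -7*(5 - 1*7) = -7*(5 - 7) = -7*(-2) = 14)
(n(2, 6) - 21)*O(f - 5) = ((-1 + 25*6**2) - 21)*14 = ((-1 + 25*36) - 21)*14 = ((-1 + 900) - 21)*14 = (899 - 21)*14 = 878*14 = 12292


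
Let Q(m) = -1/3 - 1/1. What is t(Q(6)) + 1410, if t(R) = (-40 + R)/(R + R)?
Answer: 2851/2 ≈ 1425.5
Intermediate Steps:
Q(m) = -4/3 (Q(m) = -1*1/3 - 1*1 = -1/3 - 1 = -4/3)
t(R) = (-40 + R)/(2*R) (t(R) = (-40 + R)/((2*R)) = (-40 + R)*(1/(2*R)) = (-40 + R)/(2*R))
t(Q(6)) + 1410 = (-40 - 4/3)/(2*(-4/3)) + 1410 = (1/2)*(-3/4)*(-124/3) + 1410 = 31/2 + 1410 = 2851/2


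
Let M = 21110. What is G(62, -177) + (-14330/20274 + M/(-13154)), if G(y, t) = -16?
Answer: -1220857024/66671049 ≈ -18.312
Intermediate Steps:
G(62, -177) + (-14330/20274 + M/(-13154)) = -16 + (-14330/20274 + 21110/(-13154)) = -16 + (-14330*1/20274 + 21110*(-1/13154)) = -16 + (-7165/10137 - 10555/6577) = -16 - 154120240/66671049 = -1220857024/66671049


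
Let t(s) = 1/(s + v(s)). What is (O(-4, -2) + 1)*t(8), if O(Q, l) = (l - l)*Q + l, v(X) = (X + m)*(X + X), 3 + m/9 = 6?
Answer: -1/568 ≈ -0.0017606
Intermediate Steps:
m = 27 (m = -27 + 9*6 = -27 + 54 = 27)
v(X) = 2*X*(27 + X) (v(X) = (X + 27)*(X + X) = (27 + X)*(2*X) = 2*X*(27 + X))
O(Q, l) = l (O(Q, l) = 0*Q + l = 0 + l = l)
t(s) = 1/(s + 2*s*(27 + s))
(O(-4, -2) + 1)*t(8) = (-2 + 1)*(1/(8*(55 + 2*8))) = -1/(8*(55 + 16)) = -1/(8*71) = -1*1/568 = -1/568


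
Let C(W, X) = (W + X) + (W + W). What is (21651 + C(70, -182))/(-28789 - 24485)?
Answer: -21679/53274 ≈ -0.40693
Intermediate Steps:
C(W, X) = X + 3*W (C(W, X) = (W + X) + 2*W = X + 3*W)
(21651 + C(70, -182))/(-28789 - 24485) = (21651 + (-182 + 3*70))/(-28789 - 24485) = (21651 + (-182 + 210))/(-53274) = (21651 + 28)*(-1/53274) = 21679*(-1/53274) = -21679/53274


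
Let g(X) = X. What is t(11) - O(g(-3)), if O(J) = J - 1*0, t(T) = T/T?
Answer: 4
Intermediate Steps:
t(T) = 1
O(J) = J (O(J) = J + 0 = J)
t(11) - O(g(-3)) = 1 - 1*(-3) = 1 + 3 = 4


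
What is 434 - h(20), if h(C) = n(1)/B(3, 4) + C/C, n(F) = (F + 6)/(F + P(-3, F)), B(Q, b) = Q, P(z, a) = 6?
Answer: 1298/3 ≈ 432.67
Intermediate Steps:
n(F) = 1 (n(F) = (F + 6)/(F + 6) = (6 + F)/(6 + F) = 1)
h(C) = 4/3 (h(C) = 1/3 + C/C = 1*(1/3) + 1 = 1/3 + 1 = 4/3)
434 - h(20) = 434 - 1*4/3 = 434 - 4/3 = 1298/3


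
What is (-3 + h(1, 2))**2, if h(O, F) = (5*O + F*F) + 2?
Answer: 64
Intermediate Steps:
h(O, F) = 2 + F**2 + 5*O (h(O, F) = (5*O + F**2) + 2 = (F**2 + 5*O) + 2 = 2 + F**2 + 5*O)
(-3 + h(1, 2))**2 = (-3 + (2 + 2**2 + 5*1))**2 = (-3 + (2 + 4 + 5))**2 = (-3 + 11)**2 = 8**2 = 64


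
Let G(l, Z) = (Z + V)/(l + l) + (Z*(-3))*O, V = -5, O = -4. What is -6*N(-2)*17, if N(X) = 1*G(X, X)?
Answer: 4539/2 ≈ 2269.5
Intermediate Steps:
G(l, Z) = 12*Z + (-5 + Z)/(2*l) (G(l, Z) = (Z - 5)/(l + l) + (Z*(-3))*(-4) = (-5 + Z)/((2*l)) - 3*Z*(-4) = (-5 + Z)*(1/(2*l)) + 12*Z = (-5 + Z)/(2*l) + 12*Z = 12*Z + (-5 + Z)/(2*l))
N(X) = (-5 + X + 24*X**2)/(2*X) (N(X) = 1*((-5 + X + 24*X*X)/(2*X)) = 1*((-5 + X + 24*X**2)/(2*X)) = (-5 + X + 24*X**2)/(2*X))
-6*N(-2)*17 = -3*(-5 - 2 + 24*(-2)**2)/(-2)*17 = -3*(-1)*(-5 - 2 + 24*4)/2*17 = -3*(-1)*(-5 - 2 + 96)/2*17 = -3*(-1)*89/2*17 = -6*(-89/4)*17 = (267/2)*17 = 4539/2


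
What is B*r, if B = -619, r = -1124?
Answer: 695756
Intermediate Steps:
B*r = -619*(-1124) = 695756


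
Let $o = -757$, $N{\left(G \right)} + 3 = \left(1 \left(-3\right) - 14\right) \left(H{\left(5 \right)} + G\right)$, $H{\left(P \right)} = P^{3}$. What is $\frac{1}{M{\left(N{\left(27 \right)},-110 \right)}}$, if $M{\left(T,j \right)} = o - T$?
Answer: $\frac{1}{1830} \approx 0.00054645$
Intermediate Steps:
$N{\left(G \right)} = -2128 - 17 G$ ($N{\left(G \right)} = -3 + \left(1 \left(-3\right) - 14\right) \left(5^{3} + G\right) = -3 + \left(-3 - 14\right) \left(125 + G\right) = -3 - 17 \left(125 + G\right) = -3 - \left(2125 + 17 G\right) = -2128 - 17 G$)
$M{\left(T,j \right)} = -757 - T$
$\frac{1}{M{\left(N{\left(27 \right)},-110 \right)}} = \frac{1}{-757 - \left(-2128 - 459\right)} = \frac{1}{-757 - -2587} = \frac{1}{-757 + 2587} = \frac{1}{1830}$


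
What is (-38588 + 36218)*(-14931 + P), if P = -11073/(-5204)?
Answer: 92062473435/2602 ≈ 3.5381e+7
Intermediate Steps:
P = 11073/5204 (P = -11073*(-1/5204) = 11073/5204 ≈ 2.1278)
(-38588 + 36218)*(-14931 + P) = (-38588 + 36218)*(-14931 + 11073/5204) = -2370*(-77689851/5204) = 92062473435/2602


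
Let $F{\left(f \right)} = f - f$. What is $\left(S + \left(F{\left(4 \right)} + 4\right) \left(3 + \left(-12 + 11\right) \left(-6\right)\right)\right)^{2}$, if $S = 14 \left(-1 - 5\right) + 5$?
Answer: $1849$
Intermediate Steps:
$S = -79$ ($S = 14 \left(-6\right) + 5 = -84 + 5 = -79$)
$F{\left(f \right)} = 0$
$\left(S + \left(F{\left(4 \right)} + 4\right) \left(3 + \left(-12 + 11\right) \left(-6\right)\right)\right)^{2} = \left(-79 + \left(0 + 4\right) \left(3 + \left(-12 + 11\right) \left(-6\right)\right)\right)^{2} = \left(-79 + 4 \left(3 - -6\right)\right)^{2} = \left(-79 + 4 \left(3 + 6\right)\right)^{2} = \left(-79 + 4 \cdot 9\right)^{2} = \left(-79 + 36\right)^{2} = \left(-43\right)^{2} = 1849$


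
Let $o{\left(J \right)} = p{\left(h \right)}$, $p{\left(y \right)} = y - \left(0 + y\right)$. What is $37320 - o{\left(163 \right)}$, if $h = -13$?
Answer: $37320$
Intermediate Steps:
$p{\left(y \right)} = 0$ ($p{\left(y \right)} = y - y = 0$)
$o{\left(J \right)} = 0$
$37320 - o{\left(163 \right)} = 37320 - 0 = 37320 + 0 = 37320$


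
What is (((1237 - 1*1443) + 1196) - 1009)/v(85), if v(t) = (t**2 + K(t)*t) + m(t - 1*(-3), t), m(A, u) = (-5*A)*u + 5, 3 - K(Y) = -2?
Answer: 19/29745 ≈ 0.00063876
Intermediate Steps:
K(Y) = 5 (K(Y) = 3 - 1*(-2) = 3 + 2 = 5)
m(A, u) = 5 - 5*A*u (m(A, u) = -5*A*u + 5 = 5 - 5*A*u)
v(t) = 5 + t**2 + 5*t - 5*t*(3 + t) (v(t) = (t**2 + 5*t) + (5 - 5*(t - 1*(-3))*t) = (t**2 + 5*t) + (5 - 5*(t + 3)*t) = (t**2 + 5*t) + (5 - 5*(3 + t)*t) = (t**2 + 5*t) + (5 - 5*t*(3 + t)) = 5 + t**2 + 5*t - 5*t*(3 + t))
(((1237 - 1*1443) + 1196) - 1009)/v(85) = (((1237 - 1*1443) + 1196) - 1009)/(5 - 10*85 - 4*85**2) = (((1237 - 1443) + 1196) - 1009)/(5 - 850 - 4*7225) = ((-206 + 1196) - 1009)/(5 - 850 - 28900) = (990 - 1009)/(-29745) = -19*(-1/29745) = 19/29745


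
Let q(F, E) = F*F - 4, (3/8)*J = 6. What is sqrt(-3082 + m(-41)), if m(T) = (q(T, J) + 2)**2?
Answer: sqrt(2815959) ≈ 1678.1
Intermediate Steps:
J = 16 (J = (8/3)*6 = 16)
q(F, E) = -4 + F**2 (q(F, E) = F**2 - 4 = -4 + F**2)
m(T) = (-2 + T**2)**2 (m(T) = ((-4 + T**2) + 2)**2 = (-2 + T**2)**2)
sqrt(-3082 + m(-41)) = sqrt(-3082 + (-2 + (-41)**2)**2) = sqrt(-3082 + (-2 + 1681)**2) = sqrt(-3082 + 1679**2) = sqrt(-3082 + 2819041) = sqrt(2815959)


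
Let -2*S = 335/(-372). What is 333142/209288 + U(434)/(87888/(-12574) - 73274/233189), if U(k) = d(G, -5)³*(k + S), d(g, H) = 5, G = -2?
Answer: -1549301329368062851501/208416857121948336 ≈ -7433.7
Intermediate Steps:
S = 335/744 (S = -335/(2*(-372)) = -335*(-1)/(2*372) = -½*(-335/372) = 335/744 ≈ 0.45027)
U(k) = 41875/744 + 125*k (U(k) = 5³*(k + 335/744) = 125*(335/744 + k) = 41875/744 + 125*k)
333142/209288 + U(434)/(87888/(-12574) - 73274/233189) = 333142/209288 + (41875/744 + 125*434)/(87888/(-12574) - 73274/233189) = 333142*(1/209288) + (41875/744 + 54250)/(87888*(-1/12574) - 73274*1/233189) = 166571/104644 + 40403875/(744*(-43944/6287 - 73274/233189)) = 166571/104644 + 40403875/(744*(-10707931054/1466059243)) = 166571/104644 + (40403875/744)*(-1466059243/10707931054) = 166571/104644 - 59234474396766625/7966700704176 = -1549301329368062851501/208416857121948336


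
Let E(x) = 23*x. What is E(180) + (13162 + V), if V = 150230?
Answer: 167532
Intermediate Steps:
E(180) + (13162 + V) = 23*180 + (13162 + 150230) = 4140 + 163392 = 167532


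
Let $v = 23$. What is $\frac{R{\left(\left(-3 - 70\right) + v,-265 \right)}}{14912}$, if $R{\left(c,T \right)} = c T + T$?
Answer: $\frac{12985}{14912} \approx 0.87078$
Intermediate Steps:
$R{\left(c,T \right)} = T + T c$ ($R{\left(c,T \right)} = T c + T = T + T c$)
$\frac{R{\left(\left(-3 - 70\right) + v,-265 \right)}}{14912} = \frac{\left(-265\right) \left(1 + \left(\left(-3 - 70\right) + 23\right)\right)}{14912} = - 265 \left(1 + \left(-73 + 23\right)\right) \frac{1}{14912} = - 265 \left(1 - 50\right) \frac{1}{14912} = \left(-265\right) \left(-49\right) \frac{1}{14912} = 12985 \cdot \frac{1}{14912} = \frac{12985}{14912}$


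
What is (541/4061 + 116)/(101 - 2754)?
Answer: -471617/10773833 ≈ -0.043774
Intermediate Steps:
(541/4061 + 116)/(101 - 2754) = (541*(1/4061) + 116)/(-2653) = (541/4061 + 116)*(-1/2653) = (471617/4061)*(-1/2653) = -471617/10773833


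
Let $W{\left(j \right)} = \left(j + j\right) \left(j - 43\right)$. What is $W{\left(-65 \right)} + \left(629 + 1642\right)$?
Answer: $16311$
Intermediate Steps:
$W{\left(j \right)} = 2 j \left(-43 + j\right)$
$W{\left(-65 \right)} + \left(629 + 1642\right) = 2 \left(-65\right) \left(-43 - 65\right) + \left(629 + 1642\right) = 2 \left(-65\right) \left(-108\right) + 2271 = 14040 + 2271 = 16311$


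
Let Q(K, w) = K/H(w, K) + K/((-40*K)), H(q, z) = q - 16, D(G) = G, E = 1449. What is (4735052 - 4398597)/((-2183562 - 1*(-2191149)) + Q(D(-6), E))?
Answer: 19285600600/434885167 ≈ 44.346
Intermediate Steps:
H(q, z) = -16 + q
Q(K, w) = -1/40 + K/(-16 + w) (Q(K, w) = K/(-16 + w) + K/((-40*K)) = K/(-16 + w) + K*(-1/(40*K)) = K/(-16 + w) - 1/40 = -1/40 + K/(-16 + w))
(4735052 - 4398597)/((-2183562 - 1*(-2191149)) + Q(D(-6), E)) = (4735052 - 4398597)/((-2183562 - 1*(-2191149)) + (16 - 1*1449 + 40*(-6))/(40*(-16 + 1449))) = 336455/((-2183562 + 2191149) + (1/40)*(16 - 1449 - 240)/1433) = 336455/(7587 + (1/40)*(1/1433)*(-1673)) = 336455/(7587 - 1673/57320) = 336455/(434885167/57320) = 336455*(57320/434885167) = 19285600600/434885167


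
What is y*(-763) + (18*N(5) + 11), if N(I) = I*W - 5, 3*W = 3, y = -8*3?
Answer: 18323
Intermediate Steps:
y = -24
W = 1 (W = (⅓)*3 = 1)
N(I) = -5 + I (N(I) = I*1 - 5 = I - 5 = -5 + I)
y*(-763) + (18*N(5) + 11) = -24*(-763) + (18*(-5 + 5) + 11) = 18312 + (18*0 + 11) = 18312 + (0 + 11) = 18312 + 11 = 18323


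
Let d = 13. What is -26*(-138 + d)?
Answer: 3250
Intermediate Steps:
-26*(-138 + d) = -26*(-138 + 13) = -26*(-125) = 3250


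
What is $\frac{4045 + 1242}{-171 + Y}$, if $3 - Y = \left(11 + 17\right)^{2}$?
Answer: $- \frac{311}{56} \approx -5.5536$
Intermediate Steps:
$Y = -781$ ($Y = 3 - \left(11 + 17\right)^{2} = 3 - 28^{2} = 3 - 784 = -781$)
$\frac{4045 + 1242}{-171 + Y} = \frac{4045 + 1242}{-171 - 781} = \frac{5287}{-952} = 5287 \left(- \frac{1}{952}\right) = - \frac{311}{56}$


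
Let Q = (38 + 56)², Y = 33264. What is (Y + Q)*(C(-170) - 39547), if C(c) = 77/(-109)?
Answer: -181480470000/109 ≈ -1.6650e+9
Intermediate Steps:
C(c) = -77/109 (C(c) = 77*(-1/109) = -77/109)
Q = 8836 (Q = 94² = 8836)
(Y + Q)*(C(-170) - 39547) = (33264 + 8836)*(-77/109 - 39547) = 42100*(-4310700/109) = -181480470000/109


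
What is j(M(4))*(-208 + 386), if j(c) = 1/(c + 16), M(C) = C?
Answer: 89/10 ≈ 8.9000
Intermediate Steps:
j(c) = 1/(16 + c)
j(M(4))*(-208 + 386) = (-208 + 386)/(16 + 4) = 178/20 = (1/20)*178 = 89/10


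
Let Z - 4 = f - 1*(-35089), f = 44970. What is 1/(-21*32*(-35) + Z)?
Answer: 1/103583 ≈ 9.6541e-6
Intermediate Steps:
Z = 80063 (Z = 4 + (44970 - 1*(-35089)) = 4 + (44970 + 35089) = 4 + 80059 = 80063)
1/(-21*32*(-35) + Z) = 1/(-21*32*(-35) + 80063) = 1/(-672*(-35) + 80063) = 1/(23520 + 80063) = 1/103583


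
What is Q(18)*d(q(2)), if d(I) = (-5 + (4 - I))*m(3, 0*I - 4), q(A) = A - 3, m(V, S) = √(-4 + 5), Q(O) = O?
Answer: 0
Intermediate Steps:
m(V, S) = 1 (m(V, S) = √1 = 1)
q(A) = -3 + A
d(I) = -1 - I (d(I) = (-5 + (4 - I))*1 = (-1 - I)*1 = -1 - I)
Q(18)*d(q(2)) = 18*(-1 - (-3 + 2)) = 18*(-1 - 1*(-1)) = 18*(-1 + 1) = 18*0 = 0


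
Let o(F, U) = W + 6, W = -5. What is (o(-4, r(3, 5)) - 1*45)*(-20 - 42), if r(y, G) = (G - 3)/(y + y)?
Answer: 2728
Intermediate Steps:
r(y, G) = (-3 + G)/(2*y) (r(y, G) = (-3 + G)/((2*y)) = (-3 + G)*(1/(2*y)) = (-3 + G)/(2*y))
o(F, U) = 1 (o(F, U) = -5 + 6 = 1)
(o(-4, r(3, 5)) - 1*45)*(-20 - 42) = (1 - 1*45)*(-20 - 42) = (1 - 45)*(-62) = -44*(-62) = 2728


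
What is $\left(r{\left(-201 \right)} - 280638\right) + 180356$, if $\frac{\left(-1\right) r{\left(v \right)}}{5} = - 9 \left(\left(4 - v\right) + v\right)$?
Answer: $-100102$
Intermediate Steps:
$r{\left(v \right)} = 180$ ($r{\left(v \right)} = - 5 \left(- 9 \left(\left(4 - v\right) + v\right)\right) = - 5 \left(\left(-9\right) 4\right) = \left(-5\right) \left(-36\right) = 180$)
$\left(r{\left(-201 \right)} - 280638\right) + 180356 = \left(180 - 280638\right) + 180356 = -280458 + 180356 = -100102$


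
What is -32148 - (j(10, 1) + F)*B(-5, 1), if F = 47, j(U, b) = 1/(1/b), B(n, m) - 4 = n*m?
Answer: -32100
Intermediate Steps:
B(n, m) = 4 + m*n (B(n, m) = 4 + n*m = 4 + m*n)
j(U, b) = b
-32148 - (j(10, 1) + F)*B(-5, 1) = -32148 - (1 + 47)*(4 + 1*(-5)) = -32148 - 48*(4 - 5) = -32148 - 48*(-1) = -32148 - 1*(-48) = -32148 + 48 = -32100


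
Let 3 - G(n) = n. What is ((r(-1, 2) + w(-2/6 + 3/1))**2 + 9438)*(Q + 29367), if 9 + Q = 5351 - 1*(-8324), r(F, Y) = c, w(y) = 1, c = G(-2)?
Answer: 407694642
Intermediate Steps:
G(n) = 3 - n
c = 5 (c = 3 - 1*(-2) = 3 + 2 = 5)
r(F, Y) = 5
Q = 13666 (Q = -9 + (5351 - 1*(-8324)) = -9 + (5351 + 8324) = -9 + 13675 = 13666)
((r(-1, 2) + w(-2/6 + 3/1))**2 + 9438)*(Q + 29367) = ((5 + 1)**2 + 9438)*(13666 + 29367) = (6**2 + 9438)*43033 = (36 + 9438)*43033 = 9474*43033 = 407694642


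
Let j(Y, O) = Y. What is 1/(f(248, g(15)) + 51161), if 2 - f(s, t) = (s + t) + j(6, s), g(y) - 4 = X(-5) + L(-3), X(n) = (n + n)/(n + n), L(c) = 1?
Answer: 1/50903 ≈ 1.9645e-5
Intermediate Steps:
X(n) = 1 (X(n) = (2*n)/((2*n)) = (2*n)*(1/(2*n)) = 1)
g(y) = 6 (g(y) = 4 + (1 + 1) = 4 + 2 = 6)
f(s, t) = -4 - s - t (f(s, t) = 2 - ((s + t) + 6) = 2 - (6 + s + t) = 2 + (-6 - s - t) = -4 - s - t)
1/(f(248, g(15)) + 51161) = 1/((-4 - 1*248 - 1*6) + 51161) = 1/((-4 - 248 - 6) + 51161) = 1/(-258 + 51161) = 1/50903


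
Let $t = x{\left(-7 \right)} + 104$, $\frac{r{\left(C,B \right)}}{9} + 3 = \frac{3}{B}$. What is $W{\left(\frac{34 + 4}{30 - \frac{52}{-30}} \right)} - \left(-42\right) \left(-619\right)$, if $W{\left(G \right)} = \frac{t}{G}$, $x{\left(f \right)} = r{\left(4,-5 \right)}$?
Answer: $- \frac{36961946}{1425} \approx -25938.0$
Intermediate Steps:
$r{\left(C,B \right)} = -27 + \frac{27}{B}$ ($r{\left(C,B \right)} = -27 + 9 \frac{3}{B} = -27 + \frac{27}{B}$)
$x{\left(f \right)} = - \frac{162}{5}$ ($x{\left(f \right)} = -27 + \frac{27}{-5} = -27 + 27 \left(- \frac{1}{5}\right) = -27 - \frac{27}{5} = - \frac{162}{5}$)
$t = \frac{358}{5}$ ($t = - \frac{162}{5} + 104 = \frac{358}{5} \approx 71.6$)
$W{\left(G \right)} = \frac{358}{5 G}$
$W{\left(\frac{34 + 4}{30 - \frac{52}{-30}} \right)} - \left(-42\right) \left(-619\right) = \frac{358}{5 \frac{34 + 4}{30 - \frac{52}{-30}}} - \left(-42\right) \left(-619\right) = \frac{358}{5 \frac{38}{30 - - \frac{26}{15}}} - 25998 = \frac{358}{5 \frac{38}{30 + \frac{26}{15}}} - 25998 = \frac{358}{5 \frac{38}{\frac{476}{15}}} - 25998 = \frac{358}{5 \cdot 38 \cdot \frac{15}{476}} - 25998 = \frac{358}{5 \cdot \frac{285}{238}} - 25998 = \frac{358}{5} \cdot \frac{238}{285} - 25998 = \frac{85204}{1425} - 25998 = - \frac{36961946}{1425}$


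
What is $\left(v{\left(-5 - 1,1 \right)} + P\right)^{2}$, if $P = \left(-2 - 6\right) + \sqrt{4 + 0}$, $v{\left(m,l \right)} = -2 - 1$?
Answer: $81$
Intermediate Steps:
$v{\left(m,l \right)} = -3$
$P = -6$ ($P = \left(-2 - 6\right) + \sqrt{4} = -8 + 2 = -6$)
$\left(v{\left(-5 - 1,1 \right)} + P\right)^{2} = \left(-3 - 6\right)^{2} = \left(-9\right)^{2} = 81$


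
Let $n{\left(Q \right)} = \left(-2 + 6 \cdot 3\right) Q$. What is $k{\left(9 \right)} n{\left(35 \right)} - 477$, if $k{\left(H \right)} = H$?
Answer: $4563$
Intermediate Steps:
$n{\left(Q \right)} = 16 Q$ ($n{\left(Q \right)} = \left(-2 + 18\right) Q = 16 Q$)
$k{\left(9 \right)} n{\left(35 \right)} - 477 = 9 \cdot 16 \cdot 35 - 477 = 9 \cdot 560 - 477 = 5040 - 477 = 4563$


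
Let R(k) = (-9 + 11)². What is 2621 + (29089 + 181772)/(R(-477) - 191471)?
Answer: 501624146/191467 ≈ 2619.9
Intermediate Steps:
R(k) = 4 (R(k) = 2² = 4)
2621 + (29089 + 181772)/(R(-477) - 191471) = 2621 + (29089 + 181772)/(4 - 191471) = 2621 + 210861/(-191467) = 2621 + 210861*(-1/191467) = 2621 - 210861/191467 = 501624146/191467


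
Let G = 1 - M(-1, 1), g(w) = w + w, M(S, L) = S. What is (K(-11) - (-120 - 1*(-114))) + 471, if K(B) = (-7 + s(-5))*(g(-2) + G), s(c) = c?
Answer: 501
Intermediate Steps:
g(w) = 2*w
G = 2 (G = 1 - 1*(-1) = 1 + 1 = 2)
K(B) = 24 (K(B) = (-7 - 5)*(2*(-2) + 2) = -12*(-4 + 2) = -12*(-2) = 24)
(K(-11) - (-120 - 1*(-114))) + 471 = (24 - (-120 - 1*(-114))) + 471 = (24 - (-120 + 114)) + 471 = (24 - 1*(-6)) + 471 = (24 + 6) + 471 = 30 + 471 = 501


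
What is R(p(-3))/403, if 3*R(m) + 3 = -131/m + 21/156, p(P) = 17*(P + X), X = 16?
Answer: -1019/356252 ≈ -0.0028603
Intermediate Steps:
p(P) = 272 + 17*P (p(P) = 17*(P + 16) = 17*(16 + P) = 272 + 17*P)
R(m) = -149/156 - 131/(3*m) (R(m) = -1 + (-131/m + 21/156)/3 = -1 + (-131/m + 21*(1/156))/3 = -1 + (-131/m + 7/52)/3 = -1 + (7/52 - 131/m)/3 = -1 + (7/156 - 131/(3*m)) = -149/156 - 131/(3*m))
R(p(-3))/403 = ((-6812 - 149*(272 + 17*(-3)))/(156*(272 + 17*(-3))))/403 = ((-6812 - 149*(272 - 51))/(156*(272 - 51)))*(1/403) = ((1/156)*(-6812 - 149*221)/221)*(1/403) = ((1/156)*(1/221)*(-6812 - 32929))*(1/403) = ((1/156)*(1/221)*(-39741))*(1/403) = -1019/884*1/403 = -1019/356252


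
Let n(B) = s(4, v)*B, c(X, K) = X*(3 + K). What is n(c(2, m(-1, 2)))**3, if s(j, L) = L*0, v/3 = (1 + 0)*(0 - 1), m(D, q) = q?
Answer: 0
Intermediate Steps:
v = -3 (v = 3*((1 + 0)*(0 - 1)) = 3*(1*(-1)) = 3*(-1) = -3)
s(j, L) = 0
n(B) = 0 (n(B) = 0*B = 0)
n(c(2, m(-1, 2)))**3 = 0**3 = 0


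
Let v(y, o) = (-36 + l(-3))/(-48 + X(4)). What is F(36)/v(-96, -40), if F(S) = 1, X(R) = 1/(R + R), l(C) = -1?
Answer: 383/296 ≈ 1.2939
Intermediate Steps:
X(R) = 1/(2*R)
v(y, o) = 296/383 (v(y, o) = (-36 - 1)/(-48 + (1/2)/4) = -37/(-48 + (1/2)*(1/4)) = -37/(-48 + 1/8) = -37/(-383/8) = -37*(-8/383) = 296/383)
F(36)/v(-96, -40) = 1/(296/383) = 1*(383/296) = 383/296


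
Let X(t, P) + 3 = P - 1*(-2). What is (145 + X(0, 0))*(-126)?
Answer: -18144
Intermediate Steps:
X(t, P) = -1 + P (X(t, P) = -3 + (P - 1*(-2)) = -3 + (P + 2) = -3 + (2 + P) = -1 + P)
(145 + X(0, 0))*(-126) = (145 + (-1 + 0))*(-126) = (145 - 1)*(-126) = 144*(-126) = -18144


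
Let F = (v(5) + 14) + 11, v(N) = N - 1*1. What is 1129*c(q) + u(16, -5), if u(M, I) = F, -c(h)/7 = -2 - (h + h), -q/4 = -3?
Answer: 205507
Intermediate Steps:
q = 12 (q = -4*(-3) = 12)
v(N) = -1 + N (v(N) = N - 1 = -1 + N)
c(h) = 14 + 14*h (c(h) = -7*(-2 - (h + h)) = -7*(-2 - 2*h) = 14 + 14*h)
F = 29 (F = ((-1 + 5) + 14) + 11 = (4 + 14) + 11 = 18 + 11 = 29)
u(M, I) = 29
1129*c(q) + u(16, -5) = 1129*(14 + 14*12) + 29 = 1129*(14 + 168) + 29 = 1129*182 + 29 = 205478 + 29 = 205507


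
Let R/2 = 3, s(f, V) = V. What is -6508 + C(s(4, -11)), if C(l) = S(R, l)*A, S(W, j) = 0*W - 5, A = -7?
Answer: -6473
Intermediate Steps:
R = 6 (R = 2*3 = 6)
S(W, j) = -5 (S(W, j) = 0 - 5 = -5)
C(l) = 35 (C(l) = -5*(-7) = 35)
-6508 + C(s(4, -11)) = -6508 + 35 = -6473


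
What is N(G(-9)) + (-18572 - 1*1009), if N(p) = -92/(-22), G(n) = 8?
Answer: -215345/11 ≈ -19577.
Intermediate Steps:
N(p) = 46/11 (N(p) = -92*(-1/22) = 46/11)
N(G(-9)) + (-18572 - 1*1009) = 46/11 + (-18572 - 1*1009) = 46/11 + (-18572 - 1009) = 46/11 - 19581 = -215345/11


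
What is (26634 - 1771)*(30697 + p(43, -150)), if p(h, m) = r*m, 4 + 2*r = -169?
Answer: 1085816936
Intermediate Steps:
r = -173/2 (r = -2 + (½)*(-169) = -2 - 169/2 = -173/2 ≈ -86.500)
p(h, m) = -173*m/2
(26634 - 1771)*(30697 + p(43, -150)) = (26634 - 1771)*(30697 - 173/2*(-150)) = 24863*(30697 + 12975) = 24863*43672 = 1085816936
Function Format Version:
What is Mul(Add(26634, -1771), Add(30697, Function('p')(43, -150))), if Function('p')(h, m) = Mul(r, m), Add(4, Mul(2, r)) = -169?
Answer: 1085816936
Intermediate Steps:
r = Rational(-173, 2) (r = Add(-2, Mul(Rational(1, 2), -169)) = Add(-2, Rational(-169, 2)) = Rational(-173, 2) ≈ -86.500)
Function('p')(h, m) = Mul(Rational(-173, 2), m)
Mul(Add(26634, -1771), Add(30697, Function('p')(43, -150))) = Mul(Add(26634, -1771), Add(30697, Mul(Rational(-173, 2), -150))) = Mul(24863, Add(30697, 12975)) = Mul(24863, 43672) = 1085816936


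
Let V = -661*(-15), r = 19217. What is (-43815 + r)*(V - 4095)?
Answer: -143160360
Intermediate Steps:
V = 9915
(-43815 + r)*(V - 4095) = (-43815 + 19217)*(9915 - 4095) = -24598*5820 = -143160360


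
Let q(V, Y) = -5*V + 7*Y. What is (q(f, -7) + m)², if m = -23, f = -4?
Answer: 2704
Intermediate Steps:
(q(f, -7) + m)² = ((-5*(-4) + 7*(-7)) - 23)² = ((20 - 49) - 23)² = (-29 - 23)² = (-52)² = 2704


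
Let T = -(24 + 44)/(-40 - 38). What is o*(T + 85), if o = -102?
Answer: -113866/13 ≈ -8758.9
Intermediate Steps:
T = 34/39 (T = -68/(-78) = -68*(-1)/78 = -1*(-34/39) = 34/39 ≈ 0.87179)
o*(T + 85) = -102*(34/39 + 85) = -102*3349/39 = -113866/13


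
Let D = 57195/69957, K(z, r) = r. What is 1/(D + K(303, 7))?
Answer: 7773/60766 ≈ 0.12792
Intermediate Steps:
D = 6355/7773 (D = 57195*(1/69957) = 6355/7773 ≈ 0.81757)
1/(D + K(303, 7)) = 1/(6355/7773 + 7) = 1/(60766/7773) = 7773/60766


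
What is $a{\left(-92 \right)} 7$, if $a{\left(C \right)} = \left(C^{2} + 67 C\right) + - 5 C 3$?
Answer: $25760$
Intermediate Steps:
$a{\left(C \right)} = C^{2} + 52 C$ ($a{\left(C \right)} = \left(C^{2} + 67 C\right) - 15 C = C^{2} + 52 C$)
$a{\left(-92 \right)} 7 = - 92 \left(52 - 92\right) 7 = \left(-92\right) \left(-40\right) 7 = 3680 \cdot 7 = 25760$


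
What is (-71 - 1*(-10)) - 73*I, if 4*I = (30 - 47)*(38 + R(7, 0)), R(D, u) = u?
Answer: 23457/2 ≈ 11729.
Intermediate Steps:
I = -323/2 (I = ((30 - 47)*(38 + 0))/4 = (-17*38)/4 = (1/4)*(-646) = -323/2 ≈ -161.50)
(-71 - 1*(-10)) - 73*I = (-71 - 1*(-10)) - 73*(-323/2) = (-71 + 10) + 23579/2 = -61 + 23579/2 = 23457/2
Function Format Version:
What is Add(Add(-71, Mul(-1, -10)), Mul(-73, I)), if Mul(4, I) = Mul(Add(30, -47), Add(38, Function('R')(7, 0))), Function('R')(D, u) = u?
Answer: Rational(23457, 2) ≈ 11729.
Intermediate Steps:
I = Rational(-323, 2) (I = Mul(Rational(1, 4), Mul(Add(30, -47), Add(38, 0))) = Mul(Rational(1, 4), Mul(-17, 38)) = Mul(Rational(1, 4), -646) = Rational(-323, 2) ≈ -161.50)
Add(Add(-71, Mul(-1, -10)), Mul(-73, I)) = Add(Add(-71, Mul(-1, -10)), Mul(-73, Rational(-323, 2))) = Add(Add(-71, 10), Rational(23579, 2)) = Add(-61, Rational(23579, 2)) = Rational(23457, 2)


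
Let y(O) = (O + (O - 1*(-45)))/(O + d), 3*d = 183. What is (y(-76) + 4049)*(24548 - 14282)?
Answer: 208201324/5 ≈ 4.1640e+7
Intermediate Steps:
d = 61 (d = (1/3)*183 = 61)
y(O) = (45 + 2*O)/(61 + O) (y(O) = (O + (O - 1*(-45)))/(O + 61) = (O + (O + 45))/(61 + O) = (O + (45 + O))/(61 + O) = (45 + 2*O)/(61 + O))
(y(-76) + 4049)*(24548 - 14282) = ((45 + 2*(-76))/(61 - 76) + 4049)*(24548 - 14282) = ((45 - 152)/(-15) + 4049)*10266 = (-1/15*(-107) + 4049)*10266 = (107/15 + 4049)*10266 = (60842/15)*10266 = 208201324/5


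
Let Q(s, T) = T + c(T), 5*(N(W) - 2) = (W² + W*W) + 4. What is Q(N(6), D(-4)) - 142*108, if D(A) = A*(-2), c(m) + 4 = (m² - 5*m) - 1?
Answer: -15309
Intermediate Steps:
c(m) = -5 + m² - 5*m (c(m) = -4 + ((m² - 5*m) - 1) = -4 + (-1 + m² - 5*m) = -5 + m² - 5*m)
D(A) = -2*A
N(W) = 14/5 + 2*W²/5 (N(W) = 2 + ((W² + W*W) + 4)/5 = 2 + ((W² + W²) + 4)/5 = 2 + (2*W² + 4)/5 = 2 + (4 + 2*W²)/5 = 2 + (⅘ + 2*W²/5) = 14/5 + 2*W²/5)
Q(s, T) = -5 + T² - 4*T (Q(s, T) = T + (-5 + T² - 5*T) = -5 + T² - 4*T)
Q(N(6), D(-4)) - 142*108 = (-5 + (-2*(-4))² - (-8)*(-4)) - 142*108 = (-5 + 8² - 4*8) - 15336 = (-5 + 64 - 32) - 15336 = 27 - 15336 = -15309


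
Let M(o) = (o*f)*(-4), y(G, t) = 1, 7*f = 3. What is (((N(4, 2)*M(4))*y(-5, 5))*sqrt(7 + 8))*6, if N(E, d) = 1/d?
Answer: -144*sqrt(15)/7 ≈ -79.673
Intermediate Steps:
f = 3/7 (f = (1/7)*3 = 3/7 ≈ 0.42857)
M(o) = -12*o/7 (M(o) = (o*(3/7))*(-4) = (3*o/7)*(-4) = -12*o/7)
(((N(4, 2)*M(4))*y(-5, 5))*sqrt(7 + 8))*6 = ((((-12/7*4)/2)*1)*sqrt(7 + 8))*6 = ((((1/2)*(-48/7))*1)*sqrt(15))*6 = ((-24/7*1)*sqrt(15))*6 = -24*sqrt(15)/7*6 = -144*sqrt(15)/7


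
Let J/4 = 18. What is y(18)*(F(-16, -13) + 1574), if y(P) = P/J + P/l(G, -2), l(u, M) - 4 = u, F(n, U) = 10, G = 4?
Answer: 3960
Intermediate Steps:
l(u, M) = 4 + u
J = 72 (J = 4*18 = 72)
y(P) = 5*P/36 (y(P) = P/72 + P/(4 + 4) = P*(1/72) + P/8 = P/72 + P*(⅛) = P/72 + P/8 = 5*P/36)
y(18)*(F(-16, -13) + 1574) = ((5/36)*18)*(10 + 1574) = (5/2)*1584 = 3960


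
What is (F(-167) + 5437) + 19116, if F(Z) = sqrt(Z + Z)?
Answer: 24553 + I*sqrt(334) ≈ 24553.0 + 18.276*I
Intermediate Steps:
F(Z) = sqrt(2)*sqrt(Z) (F(Z) = sqrt(2*Z) = sqrt(2)*sqrt(Z))
(F(-167) + 5437) + 19116 = (sqrt(2)*sqrt(-167) + 5437) + 19116 = (sqrt(2)*(I*sqrt(167)) + 5437) + 19116 = (I*sqrt(334) + 5437) + 19116 = (5437 + I*sqrt(334)) + 19116 = 24553 + I*sqrt(334)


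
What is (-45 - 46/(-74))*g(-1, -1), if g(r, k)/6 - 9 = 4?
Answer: -128076/37 ≈ -3461.5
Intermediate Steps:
g(r, k) = 78 (g(r, k) = 54 + 6*4 = 54 + 24 = 78)
(-45 - 46/(-74))*g(-1, -1) = (-45 - 46/(-74))*78 = (-45 - 46*(-1/74))*78 = (-45 + 23/37)*78 = -1642/37*78 = -128076/37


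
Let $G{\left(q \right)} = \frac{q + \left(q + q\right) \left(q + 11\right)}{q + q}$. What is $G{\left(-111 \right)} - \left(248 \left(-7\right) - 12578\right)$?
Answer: $\frac{28429}{2} \approx 14215.0$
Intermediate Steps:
$G{\left(q \right)} = \frac{q + 2 q \left(11 + q\right)}{2 q}$
$G{\left(-111 \right)} - \left(248 \left(-7\right) - 12578\right) = \left(\frac{23}{2} - 111\right) - \left(248 \left(-7\right) - 12578\right) = - \frac{199}{2} - \left(-1736 - 12578\right) = - \frac{199}{2} - -14314 = - \frac{199}{2} + 14314 = \frac{28429}{2}$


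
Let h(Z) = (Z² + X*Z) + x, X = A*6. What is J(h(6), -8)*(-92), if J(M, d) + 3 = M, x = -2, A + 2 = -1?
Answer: 7084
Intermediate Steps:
A = -3 (A = -2 - 1 = -3)
X = -18 (X = -3*6 = -18)
h(Z) = -2 + Z² - 18*Z (h(Z) = (Z² - 18*Z) - 2 = -2 + Z² - 18*Z)
J(M, d) = -3 + M
J(h(6), -8)*(-92) = (-3 + (-2 + 6² - 18*6))*(-92) = (-3 + (-2 + 36 - 108))*(-92) = (-3 - 74)*(-92) = -77*(-92) = 7084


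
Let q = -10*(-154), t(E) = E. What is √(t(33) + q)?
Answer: 11*√13 ≈ 39.661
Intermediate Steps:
q = 1540
√(t(33) + q) = √(33 + 1540) = √1573 = 11*√13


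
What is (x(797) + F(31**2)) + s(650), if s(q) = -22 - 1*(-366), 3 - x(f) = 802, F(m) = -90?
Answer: -545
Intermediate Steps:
x(f) = -799 (x(f) = 3 - 1*802 = 3 - 802 = -799)
s(q) = 344 (s(q) = -22 + 366 = 344)
(x(797) + F(31**2)) + s(650) = (-799 - 90) + 344 = -889 + 344 = -545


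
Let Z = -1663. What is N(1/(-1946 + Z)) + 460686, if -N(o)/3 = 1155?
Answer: 457221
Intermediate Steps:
N(o) = -3465 (N(o) = -3*1155 = -3465)
N(1/(-1946 + Z)) + 460686 = -3465 + 460686 = 457221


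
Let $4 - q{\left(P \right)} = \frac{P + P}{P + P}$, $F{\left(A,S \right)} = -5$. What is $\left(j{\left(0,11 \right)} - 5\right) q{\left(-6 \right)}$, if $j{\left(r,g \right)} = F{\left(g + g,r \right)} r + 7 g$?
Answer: $216$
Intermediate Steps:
$j{\left(r,g \right)} = - 5 r + 7 g$
$q{\left(P \right)} = 3$ ($q{\left(P \right)} = 4 - \frac{P + P}{P + P} = 4 - \frac{2 P}{2 P} = 4 - 2 P \frac{1}{2 P} = 4 - 1 = 3$)
$\left(j{\left(0,11 \right)} - 5\right) q{\left(-6 \right)} = \left(\left(\left(-5\right) 0 + 7 \cdot 11\right) - 5\right) 3 = \left(\left(0 + 77\right) - 5\right) 3 = \left(77 - 5\right) 3 = 72 \cdot 3 = 216$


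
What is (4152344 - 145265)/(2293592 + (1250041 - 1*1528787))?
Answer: 4007079/2014846 ≈ 1.9888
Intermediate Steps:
(4152344 - 145265)/(2293592 + (1250041 - 1*1528787)) = 4007079/(2293592 + (1250041 - 1528787)) = 4007079/(2293592 - 278746) = 4007079/2014846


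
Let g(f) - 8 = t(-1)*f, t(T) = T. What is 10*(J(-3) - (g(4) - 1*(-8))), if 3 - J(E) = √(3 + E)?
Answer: -90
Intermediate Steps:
g(f) = 8 - f
J(E) = 3 - √(3 + E)
10*(J(-3) - (g(4) - 1*(-8))) = 10*((3 - √(3 - 3)) - ((8 - 1*4) - 1*(-8))) = 10*((3 - √0) - ((8 - 4) + 8)) = 10*((3 - 1*0) - (4 + 8)) = 10*((3 + 0) - 1*12) = 10*(3 - 12) = 10*(-9) = -90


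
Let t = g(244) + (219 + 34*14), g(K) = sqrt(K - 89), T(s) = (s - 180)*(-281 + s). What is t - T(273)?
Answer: 1439 + sqrt(155) ≈ 1451.4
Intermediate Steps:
T(s) = (-281 + s)*(-180 + s) (T(s) = (-180 + s)*(-281 + s) = (-281 + s)*(-180 + s))
g(K) = sqrt(-89 + K)
t = 695 + sqrt(155) (t = sqrt(-89 + 244) + (219 + 34*14) = sqrt(155) + (219 + 476) = sqrt(155) + 695 = 695 + sqrt(155) ≈ 707.45)
t - T(273) = (695 + sqrt(155)) - (50580 + 273**2 - 461*273) = (695 + sqrt(155)) - (50580 + 74529 - 125853) = (695 + sqrt(155)) - 1*(-744) = (695 + sqrt(155)) + 744 = 1439 + sqrt(155)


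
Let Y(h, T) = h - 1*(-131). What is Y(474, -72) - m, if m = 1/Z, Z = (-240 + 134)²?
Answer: 6797779/11236 ≈ 605.00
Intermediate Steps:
Y(h, T) = 131 + h (Y(h, T) = h + 131 = 131 + h)
Z = 11236 (Z = (-106)² = 11236)
m = 1/11236 ≈ 8.9000e-5
Y(474, -72) - m = (131 + 474) - 1*1/11236 = 605 - 1/11236 = 6797779/11236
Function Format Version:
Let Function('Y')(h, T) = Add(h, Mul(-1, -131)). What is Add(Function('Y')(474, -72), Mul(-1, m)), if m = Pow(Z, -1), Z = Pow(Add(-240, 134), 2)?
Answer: Rational(6797779, 11236) ≈ 605.00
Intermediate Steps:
Function('Y')(h, T) = Add(131, h) (Function('Y')(h, T) = Add(h, 131) = Add(131, h))
Z = 11236 (Z = Pow(-106, 2) = 11236)
m = Rational(1, 11236) (m = Pow(11236, -1) = Rational(1, 11236) ≈ 8.9000e-5)
Add(Function('Y')(474, -72), Mul(-1, m)) = Add(Add(131, 474), Mul(-1, Rational(1, 11236))) = Add(605, Rational(-1, 11236)) = Rational(6797779, 11236)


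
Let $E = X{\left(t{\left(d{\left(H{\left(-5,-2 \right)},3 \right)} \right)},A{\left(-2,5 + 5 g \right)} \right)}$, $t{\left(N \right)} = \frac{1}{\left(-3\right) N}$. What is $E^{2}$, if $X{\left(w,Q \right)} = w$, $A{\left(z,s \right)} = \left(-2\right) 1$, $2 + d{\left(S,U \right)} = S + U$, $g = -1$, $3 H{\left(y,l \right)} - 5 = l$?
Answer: $\frac{1}{36} \approx 0.027778$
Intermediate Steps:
$H{\left(y,l \right)} = \frac{5}{3} + \frac{l}{3}$
$d{\left(S,U \right)} = -2 + S + U$ ($d{\left(S,U \right)} = -2 + \left(S + U\right) = -2 + S + U$)
$A{\left(z,s \right)} = -2$
$t{\left(N \right)} = - \frac{1}{3 N}$
$E = - \frac{1}{6}$ ($E = - \frac{1}{3 \left(-2 + \left(\frac{5}{3} + \frac{1}{3} \left(-2\right)\right) + 3\right)} = - \frac{1}{3 \left(-2 + \left(\frac{5}{3} - \frac{2}{3}\right) + 3\right)} = - \frac{1}{3 \left(-2 + 1 + 3\right)} = - \frac{1}{3 \cdot 2} = \left(- \frac{1}{3}\right) \frac{1}{2} = - \frac{1}{6} \approx -0.16667$)
$E^{2} = \left(- \frac{1}{6}\right)^{2} = \frac{1}{36}$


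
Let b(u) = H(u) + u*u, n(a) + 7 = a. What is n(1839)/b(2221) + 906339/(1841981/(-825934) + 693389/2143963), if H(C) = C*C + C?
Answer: -5279063860570071520302350/11106145758193626477 ≈ -4.7533e+5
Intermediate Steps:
H(C) = C + C² (H(C) = C² + C = C + C²)
n(a) = -7 + a
b(u) = u² + u*(1 + u) (b(u) = u*(1 + u) + u*u = u*(1 + u) + u² = u² + u*(1 + u))
n(1839)/b(2221) + 906339/(1841981/(-825934) + 693389/2143963) = (-7 + 1839)/((2221*(1 + 2*2221))) + 906339/(1841981/(-825934) + 693389/2143963) = 1832/((2221*(1 + 4442))) + 906339/(1841981*(-1/825934) + 693389*(1/2143963)) = 1832/((2221*4443)) + 906339/(-1841981/825934 + 693389/2143963) = 1832/9867903 + 906339/(-3376445560377/1770771936442) = 1832*(1/9867903) + 906339*(-1770771936442/3376445560377) = 1832/9867903 - 534973222034301946/1125481853459 = -5279063860570071520302350/11106145758193626477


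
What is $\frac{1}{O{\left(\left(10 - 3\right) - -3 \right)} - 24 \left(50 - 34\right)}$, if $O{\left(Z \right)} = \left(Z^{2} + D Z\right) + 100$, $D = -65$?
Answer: $- \frac{1}{834} \approx -0.001199$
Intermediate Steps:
$O{\left(Z \right)} = 100 + Z^{2} - 65 Z$ ($O{\left(Z \right)} = \left(Z^{2} - 65 Z\right) + 100 = 100 + Z^{2} - 65 Z$)
$\frac{1}{O{\left(\left(10 - 3\right) - -3 \right)} - 24 \left(50 - 34\right)} = \frac{1}{\left(100 + \left(\left(10 - 3\right) - -3\right)^{2} - 65 \left(\left(10 - 3\right) - -3\right)\right) - 24 \left(50 - 34\right)} = \frac{1}{\left(100 + \left(7 + 3\right)^{2} - 65 \left(7 + 3\right)\right) - 384} = \frac{1}{\left(100 + 10^{2} - 650\right) - 384} = \frac{1}{\left(100 + 100 - 650\right) - 384} = \frac{1}{-450 - 384} = \frac{1}{-834} = - \frac{1}{834}$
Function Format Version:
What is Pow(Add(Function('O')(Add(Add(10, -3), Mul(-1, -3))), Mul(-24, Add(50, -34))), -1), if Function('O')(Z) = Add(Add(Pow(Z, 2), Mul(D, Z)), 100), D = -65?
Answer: Rational(-1, 834) ≈ -0.0011990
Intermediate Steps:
Function('O')(Z) = Add(100, Pow(Z, 2), Mul(-65, Z)) (Function('O')(Z) = Add(Add(Pow(Z, 2), Mul(-65, Z)), 100) = Add(100, Pow(Z, 2), Mul(-65, Z)))
Pow(Add(Function('O')(Add(Add(10, -3), Mul(-1, -3))), Mul(-24, Add(50, -34))), -1) = Pow(Add(Add(100, Pow(Add(Add(10, -3), Mul(-1, -3)), 2), Mul(-65, Add(Add(10, -3), Mul(-1, -3)))), Mul(-24, Add(50, -34))), -1) = Pow(Add(Add(100, Pow(Add(7, 3), 2), Mul(-65, Add(7, 3))), Mul(-24, 16)), -1) = Pow(Add(Add(100, Pow(10, 2), Mul(-65, 10)), -384), -1) = Pow(Add(Add(100, 100, -650), -384), -1) = Pow(Add(-450, -384), -1) = Pow(-834, -1) = Rational(-1, 834)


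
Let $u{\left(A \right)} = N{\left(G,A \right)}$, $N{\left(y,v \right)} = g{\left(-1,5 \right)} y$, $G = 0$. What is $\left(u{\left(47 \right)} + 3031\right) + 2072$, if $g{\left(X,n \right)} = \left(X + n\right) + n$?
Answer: $5103$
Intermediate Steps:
$g{\left(X,n \right)} = X + 2 n$
$N{\left(y,v \right)} = 9 y$ ($N{\left(y,v \right)} = \left(-1 + 2 \cdot 5\right) y = \left(-1 + 10\right) y = 9 y$)
$u{\left(A \right)} = 0$ ($u{\left(A \right)} = 9 \cdot 0 = 0$)
$\left(u{\left(47 \right)} + 3031\right) + 2072 = \left(0 + 3031\right) + 2072 = 3031 + 2072 = 5103$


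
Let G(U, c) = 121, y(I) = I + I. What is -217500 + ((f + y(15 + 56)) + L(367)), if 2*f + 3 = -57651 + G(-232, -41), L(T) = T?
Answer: -491515/2 ≈ -2.4576e+5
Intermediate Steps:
y(I) = 2*I
f = -57533/2 (f = -3/2 + (-57651 + 121)/2 = -3/2 + (½)*(-57530) = -3/2 - 28765 = -57533/2 ≈ -28767.)
-217500 + ((f + y(15 + 56)) + L(367)) = -217500 + ((-57533/2 + 2*(15 + 56)) + 367) = -217500 + ((-57533/2 + 2*71) + 367) = -217500 + ((-57533/2 + 142) + 367) = -217500 + (-57249/2 + 367) = -217500 - 56515/2 = -491515/2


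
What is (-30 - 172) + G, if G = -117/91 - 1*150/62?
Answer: -44638/217 ≈ -205.71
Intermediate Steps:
G = -804/217 (G = -117*1/91 - 150*1/62 = -9/7 - 75/31 = -804/217 ≈ -3.7051)
(-30 - 172) + G = (-30 - 172) - 804/217 = -202 - 804/217 = -44638/217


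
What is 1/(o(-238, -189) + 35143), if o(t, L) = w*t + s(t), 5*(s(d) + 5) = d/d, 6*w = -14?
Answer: 15/535403 ≈ 2.8016e-5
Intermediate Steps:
w = -7/3 (w = (⅙)*(-14) = -7/3 ≈ -2.3333)
s(d) = -24/5 (s(d) = -5 + (d/d)/5 = -5 + (⅕)*1 = -5 + ⅕ = -24/5)
o(t, L) = -24/5 - 7*t/3 (o(t, L) = -7*t/3 - 24/5 = -24/5 - 7*t/3)
1/(o(-238, -189) + 35143) = 1/((-24/5 - 7/3*(-238)) + 35143) = 1/((-24/5 + 1666/3) + 35143) = 1/(8258/15 + 35143) = 1/(535403/15) = 15/535403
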